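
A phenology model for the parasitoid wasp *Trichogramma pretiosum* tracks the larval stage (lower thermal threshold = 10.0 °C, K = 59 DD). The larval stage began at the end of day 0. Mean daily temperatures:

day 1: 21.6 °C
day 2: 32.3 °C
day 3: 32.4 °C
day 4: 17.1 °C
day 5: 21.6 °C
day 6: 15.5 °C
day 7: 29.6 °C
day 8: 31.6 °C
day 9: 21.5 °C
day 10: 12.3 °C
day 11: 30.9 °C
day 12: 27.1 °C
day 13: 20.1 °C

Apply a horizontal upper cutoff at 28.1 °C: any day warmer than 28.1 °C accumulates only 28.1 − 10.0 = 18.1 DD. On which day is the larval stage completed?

day 5

Daily DD above 10.0 °C (capped at 18.1): 11.6, 18.1, 18.1, 7.1, 11.6, 5.5, 18.1, 18.1, 11.5, 2.3, 18.1, 17.1, 10.1.
Cumulative: 11.6, 29.7, 47.8, 54.9, 66.5, 72.0, 90.1, 108.2, 119.7, 122.0, 140.1, 157.2, 167.3.
The total first reaches 59 DD on day 5.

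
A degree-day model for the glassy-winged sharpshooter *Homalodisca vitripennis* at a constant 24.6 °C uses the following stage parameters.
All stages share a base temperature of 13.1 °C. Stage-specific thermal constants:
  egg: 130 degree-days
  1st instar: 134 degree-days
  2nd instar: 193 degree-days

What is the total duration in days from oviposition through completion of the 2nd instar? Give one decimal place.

Daily accumulation at 24.6 °C = 24.6 − 13.1 = 11.5 DD/day.
Total K = 130 + 134 + 193 = 457 DD.
Total duration = 457 / 11.5 = 39.739 ≈ 39.7 days.

39.7 days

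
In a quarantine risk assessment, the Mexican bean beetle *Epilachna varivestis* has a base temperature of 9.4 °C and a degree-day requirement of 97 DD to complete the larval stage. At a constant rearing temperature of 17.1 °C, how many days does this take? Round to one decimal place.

Daily accumulation = 17.1 − 9.4 = 7.7 DD/day.
Duration = 97 / 7.7 = 12.597 ≈ 12.6 days.

12.6 days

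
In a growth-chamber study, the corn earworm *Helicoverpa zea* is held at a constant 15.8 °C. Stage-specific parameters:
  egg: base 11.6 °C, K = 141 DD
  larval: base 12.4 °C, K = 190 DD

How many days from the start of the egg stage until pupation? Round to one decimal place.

89.5 days

egg: 141 / (15.8 − 11.6) = 141 / 4.2 = 33.571 d.
larval: 190 / (15.8 − 12.4) = 190 / 3.4 = 55.882 d.
Sum = 89.454 ≈ 89.5 days.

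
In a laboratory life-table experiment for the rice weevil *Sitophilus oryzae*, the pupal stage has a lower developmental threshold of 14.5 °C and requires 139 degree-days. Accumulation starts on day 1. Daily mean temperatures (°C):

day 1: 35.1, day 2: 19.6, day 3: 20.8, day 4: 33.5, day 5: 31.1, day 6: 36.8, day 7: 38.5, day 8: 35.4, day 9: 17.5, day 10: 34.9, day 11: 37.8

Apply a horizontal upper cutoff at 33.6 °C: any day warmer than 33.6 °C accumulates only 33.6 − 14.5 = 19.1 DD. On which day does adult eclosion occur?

Daily DD above 14.5 °C (capped at 19.1): 19.1, 5.1, 6.3, 19.0, 16.6, 19.1, 19.1, 19.1, 3.0, 19.1, 19.1.
Cumulative: 19.1, 24.2, 30.5, 49.5, 66.1, 85.2, 104.3, 123.4, 126.4, 145.5, 164.6.
The total first reaches 139 DD on day 10.

day 10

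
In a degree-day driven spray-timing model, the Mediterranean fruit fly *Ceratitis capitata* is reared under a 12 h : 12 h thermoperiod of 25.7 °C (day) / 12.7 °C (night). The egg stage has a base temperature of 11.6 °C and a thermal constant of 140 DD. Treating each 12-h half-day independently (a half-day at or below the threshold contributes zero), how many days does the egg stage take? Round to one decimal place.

18.4 days

Day half: max(0, 25.7 − 11.6) × 0.5 = 14.1 × 0.5 = 7.05 DD.
Night half: max(0, 12.7 − 11.6) × 0.5 = 1.1 × 0.5 = 0.55 DD.
Per 24 h: 7.60 DD/day.
Duration = 140 / 7.60 = 18.421 ≈ 18.4 days.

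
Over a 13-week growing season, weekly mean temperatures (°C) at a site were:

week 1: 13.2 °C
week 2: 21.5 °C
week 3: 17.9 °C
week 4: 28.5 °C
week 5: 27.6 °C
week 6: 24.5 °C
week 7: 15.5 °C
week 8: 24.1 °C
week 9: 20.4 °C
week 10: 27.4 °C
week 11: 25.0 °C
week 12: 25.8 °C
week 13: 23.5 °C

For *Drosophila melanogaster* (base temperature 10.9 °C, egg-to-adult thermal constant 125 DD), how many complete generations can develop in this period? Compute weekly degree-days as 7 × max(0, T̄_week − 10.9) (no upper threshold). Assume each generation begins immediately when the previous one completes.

Weekly DD (7 × max(0, T̄ − 10.9)): 16.1, 74.2, 49.0, 123.2, 116.9, 95.2, 32.2, 92.4, 66.5, 115.5, 98.7, 104.3, 88.2.
Season total = 1072.4 DD.
Complete generations = ⌊1072.4 / 125⌋ = 8.

8 generations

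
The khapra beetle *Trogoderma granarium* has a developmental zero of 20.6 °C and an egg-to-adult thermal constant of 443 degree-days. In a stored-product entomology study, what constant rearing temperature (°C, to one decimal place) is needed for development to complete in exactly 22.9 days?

Required daily accumulation = 443 / 22.9 = 19.345 DD/day.
T = T_base + 19.345 = 20.6 + 19.345 = 39.945 ≈ 39.9 °C.

39.9 °C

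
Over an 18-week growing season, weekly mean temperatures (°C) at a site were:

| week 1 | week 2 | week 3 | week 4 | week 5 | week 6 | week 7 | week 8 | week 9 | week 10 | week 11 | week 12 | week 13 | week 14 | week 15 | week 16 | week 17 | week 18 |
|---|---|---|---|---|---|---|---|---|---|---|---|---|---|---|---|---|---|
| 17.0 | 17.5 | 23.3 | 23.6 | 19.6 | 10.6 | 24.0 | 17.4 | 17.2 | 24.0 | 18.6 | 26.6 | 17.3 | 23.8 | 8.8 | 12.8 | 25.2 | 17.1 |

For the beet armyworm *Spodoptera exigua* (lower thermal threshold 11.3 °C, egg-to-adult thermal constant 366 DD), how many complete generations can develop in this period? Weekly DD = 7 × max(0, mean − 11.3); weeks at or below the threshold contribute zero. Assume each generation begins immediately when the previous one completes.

Weekly DD (7 × max(0, T̄ − 11.3)): 39.9, 43.4, 84.0, 86.1, 58.1, 0.0, 88.9, 42.7, 41.3, 88.9, 51.1, 107.1, 42.0, 87.5, 0.0, 10.5, 97.3, 40.6.
Season total = 1009.4 DD.
Complete generations = ⌊1009.4 / 366⌋ = 2.

2 generations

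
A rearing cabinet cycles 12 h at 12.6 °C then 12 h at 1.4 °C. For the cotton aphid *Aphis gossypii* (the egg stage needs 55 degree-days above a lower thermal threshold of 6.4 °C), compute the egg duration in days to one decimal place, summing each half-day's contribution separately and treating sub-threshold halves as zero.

Day half: max(0, 12.6 − 6.4) × 0.5 = 6.2 × 0.5 = 3.10 DD.
Night half: max(0, 1.4 − 6.4) × 0.5 = 0.0 × 0.5 = 0.00 DD.
Per 24 h: 3.10 DD/day.
Duration = 55 / 3.10 = 17.742 ≈ 17.7 days.

17.7 days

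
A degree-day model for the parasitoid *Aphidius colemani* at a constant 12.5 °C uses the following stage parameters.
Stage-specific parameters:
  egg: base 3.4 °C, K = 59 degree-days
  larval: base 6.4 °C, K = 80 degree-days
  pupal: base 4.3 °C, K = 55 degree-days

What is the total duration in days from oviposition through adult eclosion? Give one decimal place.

egg: 59 / (12.5 − 3.4) = 59 / 9.1 = 6.484 d.
larval: 80 / (12.5 − 6.4) = 80 / 6.1 = 13.115 d.
pupal: 55 / (12.5 − 4.3) = 55 / 8.2 = 6.707 d.
Sum = 26.306 ≈ 26.3 days.

26.3 days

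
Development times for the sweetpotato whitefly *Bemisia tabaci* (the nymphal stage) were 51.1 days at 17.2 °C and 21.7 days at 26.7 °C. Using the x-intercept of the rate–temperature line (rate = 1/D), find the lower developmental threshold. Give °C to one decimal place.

Linear rate model ⇒ the product D·(T − T_b) is constant across temperatures.
51.1·(17.2 − T_b) = 21.7·(26.7 − T_b)
T_b = (51.1·17.2 − 21.7·26.7) / (51.1 − 21.7) = 299.53 / 29.4 = 10.188 °C ≈ 10.2 °C.

10.2 °C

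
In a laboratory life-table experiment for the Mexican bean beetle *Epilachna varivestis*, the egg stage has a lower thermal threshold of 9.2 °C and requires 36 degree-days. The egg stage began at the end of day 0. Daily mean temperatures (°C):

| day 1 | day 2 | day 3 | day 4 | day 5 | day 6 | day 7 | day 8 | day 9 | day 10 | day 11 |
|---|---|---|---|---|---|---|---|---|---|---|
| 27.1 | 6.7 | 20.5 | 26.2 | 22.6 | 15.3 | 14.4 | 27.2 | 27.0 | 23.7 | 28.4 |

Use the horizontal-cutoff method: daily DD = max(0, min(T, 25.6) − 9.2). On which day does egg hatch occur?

day 4

Daily DD above 9.2 °C (capped at 16.4): 16.4, 0.0, 11.3, 16.4, 13.4, 6.1, 5.2, 16.4, 16.4, 14.5, 16.4.
Cumulative: 16.4, 16.4, 27.7, 44.1, 57.5, 63.6, 68.8, 85.2, 101.6, 116.1, 132.5.
The total first reaches 36 DD on day 4.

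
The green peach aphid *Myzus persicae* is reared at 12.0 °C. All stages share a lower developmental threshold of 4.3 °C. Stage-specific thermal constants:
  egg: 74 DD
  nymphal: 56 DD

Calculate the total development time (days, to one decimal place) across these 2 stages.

16.9 days

Daily accumulation at 12.0 °C = 12.0 − 4.3 = 7.7 DD/day.
Total K = 74 + 56 = 130 DD.
Total duration = 130 / 7.7 = 16.883 ≈ 16.9 days.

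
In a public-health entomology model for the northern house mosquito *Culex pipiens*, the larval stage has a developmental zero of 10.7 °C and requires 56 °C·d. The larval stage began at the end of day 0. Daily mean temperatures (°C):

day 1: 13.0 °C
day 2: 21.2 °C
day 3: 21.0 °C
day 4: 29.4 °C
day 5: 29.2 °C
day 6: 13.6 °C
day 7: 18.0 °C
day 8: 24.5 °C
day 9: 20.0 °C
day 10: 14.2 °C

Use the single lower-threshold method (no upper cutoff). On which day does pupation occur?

Daily DD above 10.7 °C: 2.3, 10.5, 10.3, 18.7, 18.5, 2.9, 7.3, 13.8, 9.3, 3.5.
Cumulative: 2.3, 12.8, 23.1, 41.8, 60.3, 63.2, 70.5, 84.3, 93.6, 97.1.
The total first reaches 56 DD on day 5.

day 5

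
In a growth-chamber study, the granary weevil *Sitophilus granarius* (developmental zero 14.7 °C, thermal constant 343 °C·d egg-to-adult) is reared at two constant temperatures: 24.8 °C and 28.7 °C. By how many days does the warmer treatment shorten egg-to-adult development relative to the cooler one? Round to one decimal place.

At 24.8 °C: 343 / (24.8 − 14.7) = 343 / 10.1 = 33.960 d.
At 28.7 °C: 343 / (28.7 − 14.7) = 343 / 14.0 = 24.500 d.
Difference = |33.960 − 24.500| = 9.460 ≈ 9.5 days.

9.5 days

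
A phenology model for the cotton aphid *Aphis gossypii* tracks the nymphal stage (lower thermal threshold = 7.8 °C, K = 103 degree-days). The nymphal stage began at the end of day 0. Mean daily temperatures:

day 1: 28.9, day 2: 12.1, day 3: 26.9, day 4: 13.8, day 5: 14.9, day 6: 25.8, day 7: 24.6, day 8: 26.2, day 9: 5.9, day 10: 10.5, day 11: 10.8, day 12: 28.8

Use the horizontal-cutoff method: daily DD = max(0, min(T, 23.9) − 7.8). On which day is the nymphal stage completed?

Daily DD above 7.8 °C (capped at 16.1): 16.1, 4.3, 16.1, 6.0, 7.1, 16.1, 16.1, 16.1, 0.0, 2.7, 3.0, 16.1.
Cumulative: 16.1, 20.4, 36.5, 42.5, 49.6, 65.7, 81.8, 97.9, 97.9, 100.6, 103.6, 119.7.
The total first reaches 103 DD on day 11.

day 11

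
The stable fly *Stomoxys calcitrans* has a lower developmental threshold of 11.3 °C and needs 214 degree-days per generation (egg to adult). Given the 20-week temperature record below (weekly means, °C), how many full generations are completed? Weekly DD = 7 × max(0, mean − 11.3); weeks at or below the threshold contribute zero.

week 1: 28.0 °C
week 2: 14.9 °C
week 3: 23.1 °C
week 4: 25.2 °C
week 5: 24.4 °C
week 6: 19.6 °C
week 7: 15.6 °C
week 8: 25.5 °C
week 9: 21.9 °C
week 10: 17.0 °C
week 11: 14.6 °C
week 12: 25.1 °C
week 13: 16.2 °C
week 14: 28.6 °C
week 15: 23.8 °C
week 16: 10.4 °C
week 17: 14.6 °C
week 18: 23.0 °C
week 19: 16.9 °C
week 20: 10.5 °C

5 generations

Weekly DD (7 × max(0, T̄ − 11.3)): 116.9, 25.2, 82.6, 97.3, 91.7, 58.1, 30.1, 99.4, 74.2, 39.9, 23.1, 96.6, 34.3, 121.1, 87.5, 0.0, 23.1, 81.9, 39.2, 0.0.
Season total = 1222.2 DD.
Complete generations = ⌊1222.2 / 214⌋ = 5.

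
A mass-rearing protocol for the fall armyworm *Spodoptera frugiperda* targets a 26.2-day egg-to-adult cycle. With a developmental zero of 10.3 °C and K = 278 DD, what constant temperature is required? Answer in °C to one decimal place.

Required daily accumulation = 278 / 26.2 = 10.611 DD/day.
T = T_base + 10.611 = 10.3 + 10.611 = 20.911 ≈ 20.9 °C.

20.9 °C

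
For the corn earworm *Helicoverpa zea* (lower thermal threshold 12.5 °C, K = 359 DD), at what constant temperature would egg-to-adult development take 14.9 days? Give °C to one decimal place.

Required daily accumulation = 359 / 14.9 = 24.094 DD/day.
T = T_base + 24.094 = 12.5 + 24.094 = 36.594 ≈ 36.6 °C.

36.6 °C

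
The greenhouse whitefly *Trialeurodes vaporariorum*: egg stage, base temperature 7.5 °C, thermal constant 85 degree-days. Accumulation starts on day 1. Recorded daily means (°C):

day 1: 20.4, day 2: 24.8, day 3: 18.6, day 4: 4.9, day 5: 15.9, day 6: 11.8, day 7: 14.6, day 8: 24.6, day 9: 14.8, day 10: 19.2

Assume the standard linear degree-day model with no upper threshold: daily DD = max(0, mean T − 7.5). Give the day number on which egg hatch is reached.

day 9

Daily DD above 7.5 °C: 12.9, 17.3, 11.1, 0.0, 8.4, 4.3, 7.1, 17.1, 7.3, 11.7.
Cumulative: 12.9, 30.2, 41.3, 41.3, 49.7, 54.0, 61.1, 78.2, 85.5, 97.2.
The total first reaches 85 DD on day 9.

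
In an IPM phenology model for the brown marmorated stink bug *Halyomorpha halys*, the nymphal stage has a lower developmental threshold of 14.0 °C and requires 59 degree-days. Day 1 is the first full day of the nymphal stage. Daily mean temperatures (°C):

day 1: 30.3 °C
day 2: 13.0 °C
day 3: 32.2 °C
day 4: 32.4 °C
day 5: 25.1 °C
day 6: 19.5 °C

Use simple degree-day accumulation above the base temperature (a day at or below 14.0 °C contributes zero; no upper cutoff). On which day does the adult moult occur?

day 5

Daily DD above 14.0 °C: 16.3, 0.0, 18.2, 18.4, 11.1, 5.5.
Cumulative: 16.3, 16.3, 34.5, 52.9, 64.0, 69.5.
The total first reaches 59 DD on day 5.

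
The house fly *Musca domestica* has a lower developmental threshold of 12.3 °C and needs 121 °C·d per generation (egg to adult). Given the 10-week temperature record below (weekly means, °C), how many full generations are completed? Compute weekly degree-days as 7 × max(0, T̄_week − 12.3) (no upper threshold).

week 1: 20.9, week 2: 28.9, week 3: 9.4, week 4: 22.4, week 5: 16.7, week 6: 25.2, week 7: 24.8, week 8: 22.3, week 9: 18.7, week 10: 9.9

4 generations

Weekly DD (7 × max(0, T̄ − 12.3)): 60.2, 116.2, 0.0, 70.7, 30.8, 90.3, 87.5, 70.0, 44.8, 0.0.
Season total = 570.5 DD.
Complete generations = ⌊570.5 / 121⌋ = 4.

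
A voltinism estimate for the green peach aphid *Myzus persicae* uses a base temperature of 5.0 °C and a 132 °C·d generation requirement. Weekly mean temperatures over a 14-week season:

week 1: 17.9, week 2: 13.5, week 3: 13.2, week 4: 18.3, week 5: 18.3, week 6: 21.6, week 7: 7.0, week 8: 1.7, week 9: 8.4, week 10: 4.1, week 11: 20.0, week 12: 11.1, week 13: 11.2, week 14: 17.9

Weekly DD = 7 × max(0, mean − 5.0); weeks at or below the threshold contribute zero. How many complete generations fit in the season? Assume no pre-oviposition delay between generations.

Weekly DD (7 × max(0, T̄ − 5.0)): 90.3, 59.5, 57.4, 93.1, 93.1, 116.2, 14.0, 0.0, 23.8, 0.0, 105.0, 42.7, 43.4, 90.3.
Season total = 828.8 DD.
Complete generations = ⌊828.8 / 132⌋ = 6.

6 generations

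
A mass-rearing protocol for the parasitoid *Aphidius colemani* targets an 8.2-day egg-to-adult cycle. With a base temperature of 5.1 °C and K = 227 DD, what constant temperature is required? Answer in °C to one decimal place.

32.8 °C

Required daily accumulation = 227 / 8.2 = 27.683 DD/day.
T = T_base + 27.683 = 5.1 + 27.683 = 32.783 ≈ 32.8 °C.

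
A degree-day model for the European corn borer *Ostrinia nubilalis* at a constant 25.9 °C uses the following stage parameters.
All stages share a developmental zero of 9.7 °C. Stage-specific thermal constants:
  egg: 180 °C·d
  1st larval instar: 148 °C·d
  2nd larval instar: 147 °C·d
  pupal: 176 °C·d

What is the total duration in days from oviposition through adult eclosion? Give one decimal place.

Daily accumulation at 25.9 °C = 25.9 − 9.7 = 16.2 DD/day.
Total K = 180 + 148 + 147 + 176 = 651 DD.
Total duration = 651 / 16.2 = 40.185 ≈ 40.2 days.

40.2 days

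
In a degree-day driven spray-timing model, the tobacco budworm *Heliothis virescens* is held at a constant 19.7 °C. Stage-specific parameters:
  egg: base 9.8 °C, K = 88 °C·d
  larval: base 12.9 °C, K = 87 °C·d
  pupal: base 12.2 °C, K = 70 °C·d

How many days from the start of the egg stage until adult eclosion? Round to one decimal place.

31.0 days

egg: 88 / (19.7 − 9.8) = 88 / 9.9 = 8.889 d.
larval: 87 / (19.7 − 12.9) = 87 / 6.8 = 12.794 d.
pupal: 70 / (19.7 − 12.2) = 70 / 7.5 = 9.333 d.
Sum = 31.016 ≈ 31.0 days.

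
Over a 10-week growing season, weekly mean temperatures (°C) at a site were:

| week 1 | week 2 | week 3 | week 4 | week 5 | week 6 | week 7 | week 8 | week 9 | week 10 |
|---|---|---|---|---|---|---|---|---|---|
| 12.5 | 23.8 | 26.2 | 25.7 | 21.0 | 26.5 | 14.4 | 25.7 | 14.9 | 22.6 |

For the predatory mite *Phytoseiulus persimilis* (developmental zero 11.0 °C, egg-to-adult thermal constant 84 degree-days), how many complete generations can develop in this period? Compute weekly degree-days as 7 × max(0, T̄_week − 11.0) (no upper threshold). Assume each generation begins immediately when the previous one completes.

Weekly DD (7 × max(0, T̄ − 11.0)): 10.5, 89.6, 106.4, 102.9, 70.0, 108.5, 23.8, 102.9, 27.3, 81.2.
Season total = 723.1 DD.
Complete generations = ⌊723.1 / 84⌋ = 8.

8 generations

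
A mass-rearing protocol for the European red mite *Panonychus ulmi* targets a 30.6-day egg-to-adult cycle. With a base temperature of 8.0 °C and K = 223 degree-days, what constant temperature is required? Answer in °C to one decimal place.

15.3 °C

Required daily accumulation = 223 / 30.6 = 7.288 DD/day.
T = T_base + 7.288 = 8.0 + 7.288 = 15.288 ≈ 15.3 °C.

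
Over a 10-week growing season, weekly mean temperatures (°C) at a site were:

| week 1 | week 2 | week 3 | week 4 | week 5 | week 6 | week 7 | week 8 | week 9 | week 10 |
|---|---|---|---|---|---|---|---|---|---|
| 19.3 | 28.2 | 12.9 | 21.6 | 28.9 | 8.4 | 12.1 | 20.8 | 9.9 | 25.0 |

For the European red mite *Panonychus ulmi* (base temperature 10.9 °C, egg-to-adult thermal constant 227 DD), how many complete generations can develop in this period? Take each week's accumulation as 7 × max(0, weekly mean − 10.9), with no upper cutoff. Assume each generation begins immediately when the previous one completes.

2 generations

Weekly DD (7 × max(0, T̄ − 10.9)): 58.8, 121.1, 14.0, 74.9, 126.0, 0.0, 8.4, 69.3, 0.0, 98.7.
Season total = 571.2 DD.
Complete generations = ⌊571.2 / 227⌋ = 2.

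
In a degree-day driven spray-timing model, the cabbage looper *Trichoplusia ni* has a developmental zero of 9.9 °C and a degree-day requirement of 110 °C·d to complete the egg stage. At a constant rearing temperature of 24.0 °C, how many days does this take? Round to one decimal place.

Daily accumulation = 24.0 − 9.9 = 14.1 DD/day.
Duration = 110 / 14.1 = 7.801 ≈ 7.8 days.

7.8 days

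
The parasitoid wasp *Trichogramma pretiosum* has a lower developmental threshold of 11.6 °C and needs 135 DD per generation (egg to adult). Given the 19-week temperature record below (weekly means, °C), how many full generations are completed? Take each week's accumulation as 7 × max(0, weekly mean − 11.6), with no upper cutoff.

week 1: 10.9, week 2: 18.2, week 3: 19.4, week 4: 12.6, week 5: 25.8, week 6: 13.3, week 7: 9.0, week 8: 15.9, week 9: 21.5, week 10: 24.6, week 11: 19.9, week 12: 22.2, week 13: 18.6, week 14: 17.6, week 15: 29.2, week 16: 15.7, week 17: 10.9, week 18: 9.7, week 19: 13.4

5 generations

Weekly DD (7 × max(0, T̄ − 11.6)): 0.0, 46.2, 54.6, 7.0, 99.4, 11.9, 0.0, 30.1, 69.3, 91.0, 58.1, 74.2, 49.0, 42.0, 123.2, 28.7, 0.0, 0.0, 12.6.
Season total = 797.3 DD.
Complete generations = ⌊797.3 / 135⌋ = 5.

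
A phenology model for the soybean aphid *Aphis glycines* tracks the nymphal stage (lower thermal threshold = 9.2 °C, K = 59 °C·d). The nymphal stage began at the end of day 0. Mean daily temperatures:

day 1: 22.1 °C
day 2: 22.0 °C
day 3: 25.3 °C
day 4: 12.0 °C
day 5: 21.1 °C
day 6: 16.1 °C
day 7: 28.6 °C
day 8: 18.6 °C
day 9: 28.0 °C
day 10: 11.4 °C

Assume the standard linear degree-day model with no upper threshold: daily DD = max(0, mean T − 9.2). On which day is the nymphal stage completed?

day 6

Daily DD above 9.2 °C: 12.9, 12.8, 16.1, 2.8, 11.9, 6.9, 19.4, 9.4, 18.8, 2.2.
Cumulative: 12.9, 25.7, 41.8, 44.6, 56.5, 63.4, 82.8, 92.2, 111.0, 113.2.
The total first reaches 59 DD on day 6.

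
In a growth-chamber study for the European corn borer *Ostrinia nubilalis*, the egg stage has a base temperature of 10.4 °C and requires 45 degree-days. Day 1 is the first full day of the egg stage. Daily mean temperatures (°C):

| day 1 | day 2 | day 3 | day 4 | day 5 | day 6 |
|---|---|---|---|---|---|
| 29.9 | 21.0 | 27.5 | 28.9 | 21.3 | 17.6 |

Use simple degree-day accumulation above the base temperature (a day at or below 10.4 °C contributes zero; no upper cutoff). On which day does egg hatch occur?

Daily DD above 10.4 °C: 19.5, 10.6, 17.1, 18.5, 10.9, 7.2.
Cumulative: 19.5, 30.1, 47.2, 65.7, 76.6, 83.8.
The total first reaches 45 DD on day 3.

day 3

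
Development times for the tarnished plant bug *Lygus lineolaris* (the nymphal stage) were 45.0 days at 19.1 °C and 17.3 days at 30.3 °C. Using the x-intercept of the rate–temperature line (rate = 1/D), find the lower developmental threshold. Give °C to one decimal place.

12.1 °C

Equal thermal constants: D₁(T₁ − T_b) = D₂(T₂ − T_b).
45.0·(19.1 − T_b) = 17.3·(30.3 − T_b)
T_b = (45.0·19.1 − 17.3·30.3) / (45.0 − 17.3) = 335.31 / 27.7 = 12.105 °C ≈ 12.1 °C.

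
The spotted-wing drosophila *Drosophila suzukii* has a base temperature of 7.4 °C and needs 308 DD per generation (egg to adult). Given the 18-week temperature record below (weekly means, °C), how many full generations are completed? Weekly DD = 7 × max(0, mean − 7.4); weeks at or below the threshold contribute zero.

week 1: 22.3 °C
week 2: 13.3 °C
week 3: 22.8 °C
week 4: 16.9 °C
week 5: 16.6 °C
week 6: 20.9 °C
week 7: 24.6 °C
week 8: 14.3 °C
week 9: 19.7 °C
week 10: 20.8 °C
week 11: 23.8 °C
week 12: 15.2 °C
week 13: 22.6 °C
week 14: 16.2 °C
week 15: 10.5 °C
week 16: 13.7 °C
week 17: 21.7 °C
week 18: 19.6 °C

4 generations

Weekly DD (7 × max(0, T̄ − 7.4)): 104.3, 41.3, 107.8, 66.5, 64.4, 94.5, 120.4, 48.3, 86.1, 93.8, 114.8, 54.6, 106.4, 61.6, 21.7, 44.1, 100.1, 85.4.
Season total = 1416.1 DD.
Complete generations = ⌊1416.1 / 308⌋ = 4.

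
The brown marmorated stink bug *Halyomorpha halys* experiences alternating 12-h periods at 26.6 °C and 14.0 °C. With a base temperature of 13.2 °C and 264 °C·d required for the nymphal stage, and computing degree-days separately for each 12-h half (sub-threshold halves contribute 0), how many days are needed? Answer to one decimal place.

37.2 days

Day half: max(0, 26.6 − 13.2) × 0.5 = 13.4 × 0.5 = 6.70 DD.
Night half: max(0, 14.0 − 13.2) × 0.5 = 0.8 × 0.5 = 0.40 DD.
Per 24 h: 7.10 DD/day.
Duration = 264 / 7.10 = 37.183 ≈ 37.2 days.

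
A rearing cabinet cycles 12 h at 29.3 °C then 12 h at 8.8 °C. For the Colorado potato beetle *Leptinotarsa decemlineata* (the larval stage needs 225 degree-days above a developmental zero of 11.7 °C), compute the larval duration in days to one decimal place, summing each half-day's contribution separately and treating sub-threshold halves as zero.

25.6 days

Day half: max(0, 29.3 − 11.7) × 0.5 = 17.6 × 0.5 = 8.80 DD.
Night half: max(0, 8.8 − 11.7) × 0.5 = 0.0 × 0.5 = 0.00 DD.
Per 24 h: 8.80 DD/day.
Duration = 225 / 8.80 = 25.568 ≈ 25.6 days.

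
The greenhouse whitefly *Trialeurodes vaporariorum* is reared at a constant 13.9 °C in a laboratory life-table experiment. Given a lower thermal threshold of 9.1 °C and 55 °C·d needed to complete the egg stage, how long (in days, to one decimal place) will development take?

11.5 days

Daily accumulation = 13.9 − 9.1 = 4.8 DD/day.
Duration = 55 / 4.8 = 11.458 ≈ 11.5 days.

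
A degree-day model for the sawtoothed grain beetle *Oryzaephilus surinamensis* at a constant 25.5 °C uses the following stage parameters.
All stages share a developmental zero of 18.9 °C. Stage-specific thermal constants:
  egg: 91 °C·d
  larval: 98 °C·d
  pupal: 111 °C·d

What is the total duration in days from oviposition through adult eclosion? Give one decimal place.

45.5 days

Daily accumulation at 25.5 °C = 25.5 − 18.9 = 6.6 DD/day.
Total K = 91 + 98 + 111 = 300 DD.
Total duration = 300 / 6.6 = 45.455 ≈ 45.5 days.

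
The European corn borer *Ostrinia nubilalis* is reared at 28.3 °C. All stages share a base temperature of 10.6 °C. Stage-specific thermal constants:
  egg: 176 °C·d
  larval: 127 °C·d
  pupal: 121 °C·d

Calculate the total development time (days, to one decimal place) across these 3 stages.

24.0 days

Daily accumulation at 28.3 °C = 28.3 − 10.6 = 17.7 DD/day.
Total K = 176 + 127 + 121 = 424 DD.
Total duration = 424 / 17.7 = 23.955 ≈ 24.0 days.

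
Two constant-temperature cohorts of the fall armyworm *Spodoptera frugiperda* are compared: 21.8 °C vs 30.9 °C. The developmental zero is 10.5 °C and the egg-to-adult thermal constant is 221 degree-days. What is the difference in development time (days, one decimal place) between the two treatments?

At 21.8 °C: 221 / (21.8 − 10.5) = 221 / 11.3 = 19.558 d.
At 30.9 °C: 221 / (30.9 − 10.5) = 221 / 20.4 = 10.833 d.
Difference = |19.558 − 10.833| = 8.724 ≈ 8.7 days.

8.7 days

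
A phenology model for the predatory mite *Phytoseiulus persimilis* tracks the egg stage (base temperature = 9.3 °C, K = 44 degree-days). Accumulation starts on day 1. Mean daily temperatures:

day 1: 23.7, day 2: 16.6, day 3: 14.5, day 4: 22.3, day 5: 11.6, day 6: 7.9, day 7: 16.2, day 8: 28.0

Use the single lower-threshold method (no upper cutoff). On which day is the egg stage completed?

Daily DD above 9.3 °C: 14.4, 7.3, 5.2, 13.0, 2.3, 0.0, 6.9, 18.7.
Cumulative: 14.4, 21.7, 26.9, 39.9, 42.2, 42.2, 49.1, 67.8.
The total first reaches 44 DD on day 7.

day 7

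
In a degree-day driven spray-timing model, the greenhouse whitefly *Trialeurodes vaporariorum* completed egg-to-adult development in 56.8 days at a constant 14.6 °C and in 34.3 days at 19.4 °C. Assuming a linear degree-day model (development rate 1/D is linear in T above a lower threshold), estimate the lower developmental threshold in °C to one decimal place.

Under the model K = D·(T − T_b), so D₁·(T₁ − T_b) = D₂·(T₂ − T_b).
56.8·(14.6 − T_b) = 34.3·(19.4 − T_b)
T_b = (56.8·14.6 − 34.3·19.4) / (56.8 − 34.3) = 163.86 / 22.5 = 7.283 °C ≈ 7.3 °C.

7.3 °C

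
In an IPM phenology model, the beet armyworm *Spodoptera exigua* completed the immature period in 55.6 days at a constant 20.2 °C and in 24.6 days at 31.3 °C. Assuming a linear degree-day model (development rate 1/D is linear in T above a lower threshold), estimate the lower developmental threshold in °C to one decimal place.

Linear rate model ⇒ the product D·(T − T_b) is constant across temperatures.
55.6·(20.2 − T_b) = 24.6·(31.3 − T_b)
T_b = (55.6·20.2 − 24.6·31.3) / (55.6 − 24.6) = 353.14 / 31.0 = 11.392 °C ≈ 11.4 °C.

11.4 °C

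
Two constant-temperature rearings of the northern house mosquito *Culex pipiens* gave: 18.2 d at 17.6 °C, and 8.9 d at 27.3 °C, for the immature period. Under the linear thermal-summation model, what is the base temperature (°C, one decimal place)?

Linear rate model ⇒ the product D·(T − T_b) is constant across temperatures.
18.2·(17.6 − T_b) = 8.9·(27.3 − T_b)
T_b = (18.2·17.6 − 8.9·27.3) / (18.2 − 8.9) = 77.35 / 9.3 = 8.317 °C ≈ 8.3 °C.

8.3 °C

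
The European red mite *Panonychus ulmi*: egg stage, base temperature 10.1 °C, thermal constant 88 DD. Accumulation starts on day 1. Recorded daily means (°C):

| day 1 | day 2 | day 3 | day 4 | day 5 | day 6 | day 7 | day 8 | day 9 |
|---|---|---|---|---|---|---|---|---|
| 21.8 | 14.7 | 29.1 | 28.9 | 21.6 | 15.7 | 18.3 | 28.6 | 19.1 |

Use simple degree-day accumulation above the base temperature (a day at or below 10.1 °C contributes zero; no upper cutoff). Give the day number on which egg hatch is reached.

day 8

Daily DD above 10.1 °C: 11.7, 4.6, 19.0, 18.8, 11.5, 5.6, 8.2, 18.5, 9.0.
Cumulative: 11.7, 16.3, 35.3, 54.1, 65.6, 71.2, 79.4, 97.9, 106.9.
The total first reaches 88 DD on day 8.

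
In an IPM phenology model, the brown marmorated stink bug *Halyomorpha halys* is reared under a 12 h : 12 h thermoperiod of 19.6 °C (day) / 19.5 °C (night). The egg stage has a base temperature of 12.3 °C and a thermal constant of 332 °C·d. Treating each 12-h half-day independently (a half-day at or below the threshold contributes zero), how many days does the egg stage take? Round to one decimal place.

45.8 days

Day half: max(0, 19.6 − 12.3) × 0.5 = 7.3 × 0.5 = 3.65 DD.
Night half: max(0, 19.5 − 12.3) × 0.5 = 7.2 × 0.5 = 3.60 DD.
Per 24 h: 7.25 DD/day.
Duration = 332 / 7.25 = 45.793 ≈ 45.8 days.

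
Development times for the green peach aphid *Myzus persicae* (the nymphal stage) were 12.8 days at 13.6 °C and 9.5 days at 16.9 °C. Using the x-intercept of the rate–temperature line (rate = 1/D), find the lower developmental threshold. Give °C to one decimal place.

4.1 °C

Linear rate model ⇒ the product D·(T − T_b) is constant across temperatures.
12.8·(13.6 − T_b) = 9.5·(16.9 − T_b)
T_b = (12.8·13.6 − 9.5·16.9) / (12.8 − 9.5) = 13.53 / 3.3 = 4.100 °C ≈ 4.1 °C.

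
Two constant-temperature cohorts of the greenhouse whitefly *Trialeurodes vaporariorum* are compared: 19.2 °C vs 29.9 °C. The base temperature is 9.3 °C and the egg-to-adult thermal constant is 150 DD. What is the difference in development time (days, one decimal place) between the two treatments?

At 19.2 °C: 150 / (19.2 − 9.3) = 150 / 9.9 = 15.152 d.
At 29.9 °C: 150 / (29.9 − 9.3) = 150 / 20.6 = 7.282 d.
Difference = |15.152 − 7.282| = 7.870 ≈ 7.9 days.

7.9 days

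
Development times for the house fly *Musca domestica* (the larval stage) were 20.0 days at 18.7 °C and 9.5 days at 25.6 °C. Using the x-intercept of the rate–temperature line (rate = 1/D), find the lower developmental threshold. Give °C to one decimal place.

12.5 °C

Linear rate model ⇒ the product D·(T − T_b) is constant across temperatures.
20.0·(18.7 − T_b) = 9.5·(25.6 − T_b)
T_b = (20.0·18.7 − 9.5·25.6) / (20.0 − 9.5) = 130.80 / 10.5 = 12.457 °C ≈ 12.5 °C.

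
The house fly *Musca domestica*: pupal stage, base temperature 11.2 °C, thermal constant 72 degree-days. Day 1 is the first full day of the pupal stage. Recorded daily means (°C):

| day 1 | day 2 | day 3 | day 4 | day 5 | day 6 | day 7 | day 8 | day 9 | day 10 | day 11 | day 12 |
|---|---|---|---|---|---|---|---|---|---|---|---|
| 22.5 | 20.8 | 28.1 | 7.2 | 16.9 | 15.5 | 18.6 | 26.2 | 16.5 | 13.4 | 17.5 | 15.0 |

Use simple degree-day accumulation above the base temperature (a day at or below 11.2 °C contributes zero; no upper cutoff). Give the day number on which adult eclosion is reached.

day 9

Daily DD above 11.2 °C: 11.3, 9.6, 16.9, 0.0, 5.7, 4.3, 7.4, 15.0, 5.3, 2.2, 6.3, 3.8.
Cumulative: 11.3, 20.9, 37.8, 37.8, 43.5, 47.8, 55.2, 70.2, 75.5, 77.7, 84.0, 87.8.
The total first reaches 72 DD on day 9.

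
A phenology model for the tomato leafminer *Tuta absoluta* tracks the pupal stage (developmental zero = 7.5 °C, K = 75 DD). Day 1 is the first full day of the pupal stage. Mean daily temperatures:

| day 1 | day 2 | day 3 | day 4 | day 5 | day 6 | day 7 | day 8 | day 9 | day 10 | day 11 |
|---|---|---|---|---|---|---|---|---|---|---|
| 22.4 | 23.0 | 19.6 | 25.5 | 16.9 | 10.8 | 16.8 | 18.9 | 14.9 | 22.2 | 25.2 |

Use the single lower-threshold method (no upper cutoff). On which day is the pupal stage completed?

Daily DD above 7.5 °C: 14.9, 15.5, 12.1, 18.0, 9.4, 3.3, 9.3, 11.4, 7.4, 14.7, 17.7.
Cumulative: 14.9, 30.4, 42.5, 60.5, 69.9, 73.2, 82.5, 93.9, 101.3, 116.0, 133.7.
The total first reaches 75 DD on day 7.

day 7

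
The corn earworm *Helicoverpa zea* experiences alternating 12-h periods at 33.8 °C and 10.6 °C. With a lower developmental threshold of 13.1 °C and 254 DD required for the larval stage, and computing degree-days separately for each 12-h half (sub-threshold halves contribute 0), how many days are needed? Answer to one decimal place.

24.5 days

Day half: max(0, 33.8 − 13.1) × 0.5 = 20.7 × 0.5 = 10.35 DD.
Night half: max(0, 10.6 − 13.1) × 0.5 = 0.0 × 0.5 = 0.00 DD.
Per 24 h: 10.35 DD/day.
Duration = 254 / 10.35 = 24.541 ≈ 24.5 days.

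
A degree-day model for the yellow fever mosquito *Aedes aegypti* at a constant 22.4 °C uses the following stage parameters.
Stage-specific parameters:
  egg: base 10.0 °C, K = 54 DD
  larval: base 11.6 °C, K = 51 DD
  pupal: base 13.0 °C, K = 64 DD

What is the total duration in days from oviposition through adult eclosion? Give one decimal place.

egg: 54 / (22.4 − 10.0) = 54 / 12.4 = 4.355 d.
larval: 51 / (22.4 − 11.6) = 51 / 10.8 = 4.722 d.
pupal: 64 / (22.4 − 13.0) = 64 / 9.4 = 6.809 d.
Sum = 15.886 ≈ 15.9 days.

15.9 days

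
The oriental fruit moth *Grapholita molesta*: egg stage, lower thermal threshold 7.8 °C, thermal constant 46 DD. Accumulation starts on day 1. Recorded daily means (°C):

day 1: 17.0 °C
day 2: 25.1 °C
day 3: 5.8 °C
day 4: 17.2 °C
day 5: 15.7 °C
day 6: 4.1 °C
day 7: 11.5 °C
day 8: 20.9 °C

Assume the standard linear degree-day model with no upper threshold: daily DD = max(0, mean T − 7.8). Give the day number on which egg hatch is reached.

day 7

Daily DD above 7.8 °C: 9.2, 17.3, 0.0, 9.4, 7.9, 0.0, 3.7, 13.1.
Cumulative: 9.2, 26.5, 26.5, 35.9, 43.8, 43.8, 47.5, 60.6.
The total first reaches 46 DD on day 7.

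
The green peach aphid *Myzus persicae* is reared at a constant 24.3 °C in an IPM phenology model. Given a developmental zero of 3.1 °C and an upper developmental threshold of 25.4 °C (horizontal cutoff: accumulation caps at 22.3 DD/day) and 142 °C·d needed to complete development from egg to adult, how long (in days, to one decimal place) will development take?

6.7 days

Daily accumulation = 24.3 − 3.1 = 21.2 DD/day.
Duration = 142 / 21.2 = 6.698 ≈ 6.7 days.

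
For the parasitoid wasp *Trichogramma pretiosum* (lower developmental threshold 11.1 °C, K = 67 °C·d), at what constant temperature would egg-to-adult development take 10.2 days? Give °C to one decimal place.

17.7 °C

Required daily accumulation = 67 / 10.2 = 6.569 DD/day.
T = T_base + 6.569 = 11.1 + 6.569 = 17.669 ≈ 17.7 °C.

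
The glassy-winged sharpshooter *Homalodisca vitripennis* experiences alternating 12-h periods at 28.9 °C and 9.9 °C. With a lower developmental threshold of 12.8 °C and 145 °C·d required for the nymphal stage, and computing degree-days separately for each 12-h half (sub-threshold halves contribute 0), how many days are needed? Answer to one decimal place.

Day half: max(0, 28.9 − 12.8) × 0.5 = 16.1 × 0.5 = 8.05 DD.
Night half: max(0, 9.9 − 12.8) × 0.5 = 0.0 × 0.5 = 0.00 DD.
Per 24 h: 8.05 DD/day.
Duration = 145 / 8.05 = 18.012 ≈ 18.0 days.

18.0 days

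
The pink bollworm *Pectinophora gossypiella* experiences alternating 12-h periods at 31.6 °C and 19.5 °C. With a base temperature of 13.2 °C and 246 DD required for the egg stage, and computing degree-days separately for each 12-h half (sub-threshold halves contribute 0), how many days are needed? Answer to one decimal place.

19.9 days

Day half: max(0, 31.6 − 13.2) × 0.5 = 18.4 × 0.5 = 9.20 DD.
Night half: max(0, 19.5 − 13.2) × 0.5 = 6.3 × 0.5 = 3.15 DD.
Per 24 h: 12.35 DD/day.
Duration = 246 / 12.35 = 19.919 ≈ 19.9 days.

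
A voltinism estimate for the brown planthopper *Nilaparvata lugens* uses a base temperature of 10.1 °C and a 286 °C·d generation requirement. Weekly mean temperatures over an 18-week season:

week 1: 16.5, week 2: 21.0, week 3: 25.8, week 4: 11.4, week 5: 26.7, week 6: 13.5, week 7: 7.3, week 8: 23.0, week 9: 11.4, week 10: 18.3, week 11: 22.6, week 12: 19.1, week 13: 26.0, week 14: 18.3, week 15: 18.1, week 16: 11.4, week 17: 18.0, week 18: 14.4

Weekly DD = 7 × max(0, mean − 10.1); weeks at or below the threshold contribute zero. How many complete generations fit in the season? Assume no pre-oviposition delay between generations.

3 generations

Weekly DD (7 × max(0, T̄ − 10.1)): 44.8, 76.3, 109.9, 9.1, 116.2, 23.8, 0.0, 90.3, 9.1, 57.4, 87.5, 63.0, 111.3, 57.4, 56.0, 9.1, 55.3, 30.1.
Season total = 1006.6 DD.
Complete generations = ⌊1006.6 / 286⌋ = 3.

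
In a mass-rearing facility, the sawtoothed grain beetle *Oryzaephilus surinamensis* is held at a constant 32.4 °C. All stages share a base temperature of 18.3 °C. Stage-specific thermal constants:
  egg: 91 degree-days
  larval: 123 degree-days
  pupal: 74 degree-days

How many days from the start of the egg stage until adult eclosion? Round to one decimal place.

Daily accumulation at 32.4 °C = 32.4 − 18.3 = 14.1 DD/day.
Total K = 91 + 123 + 74 = 288 DD.
Total duration = 288 / 14.1 = 20.426 ≈ 20.4 days.

20.4 days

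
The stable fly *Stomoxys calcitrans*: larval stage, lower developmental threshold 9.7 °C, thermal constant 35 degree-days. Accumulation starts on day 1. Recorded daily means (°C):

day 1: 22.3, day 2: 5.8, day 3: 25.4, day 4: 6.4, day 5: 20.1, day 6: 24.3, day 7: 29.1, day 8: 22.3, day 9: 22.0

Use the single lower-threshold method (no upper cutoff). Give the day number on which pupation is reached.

day 5

Daily DD above 9.7 °C: 12.6, 0.0, 15.7, 0.0, 10.4, 14.6, 19.4, 12.6, 12.3.
Cumulative: 12.6, 12.6, 28.3, 28.3, 38.7, 53.3, 72.7, 85.3, 97.6.
The total first reaches 35 DD on day 5.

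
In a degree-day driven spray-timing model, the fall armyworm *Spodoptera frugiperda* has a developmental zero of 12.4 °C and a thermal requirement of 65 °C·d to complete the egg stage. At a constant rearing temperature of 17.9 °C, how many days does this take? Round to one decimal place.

Daily accumulation = 17.9 − 12.4 = 5.5 DD/day.
Duration = 65 / 5.5 = 11.818 ≈ 11.8 days.

11.8 days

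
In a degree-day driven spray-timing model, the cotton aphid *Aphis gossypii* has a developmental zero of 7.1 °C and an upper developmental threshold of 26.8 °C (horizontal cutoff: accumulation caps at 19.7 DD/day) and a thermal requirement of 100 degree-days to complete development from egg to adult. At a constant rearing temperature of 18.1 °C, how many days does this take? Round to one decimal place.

9.1 days

Daily accumulation = 18.1 − 7.1 = 11.0 DD/day.
Duration = 100 / 11.0 = 9.091 ≈ 9.1 days.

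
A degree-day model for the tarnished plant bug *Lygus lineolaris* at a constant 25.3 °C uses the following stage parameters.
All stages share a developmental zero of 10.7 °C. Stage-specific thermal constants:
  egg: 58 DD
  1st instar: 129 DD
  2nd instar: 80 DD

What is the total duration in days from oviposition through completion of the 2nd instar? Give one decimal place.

18.3 days

Daily accumulation at 25.3 °C = 25.3 − 10.7 = 14.6 DD/day.
Total K = 58 + 129 + 80 = 267 DD.
Total duration = 267 / 14.6 = 18.288 ≈ 18.3 days.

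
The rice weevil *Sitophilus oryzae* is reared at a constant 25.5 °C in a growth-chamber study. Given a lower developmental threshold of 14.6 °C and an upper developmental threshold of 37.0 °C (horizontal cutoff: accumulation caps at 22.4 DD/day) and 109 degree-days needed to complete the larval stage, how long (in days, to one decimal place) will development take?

Daily accumulation = 25.5 − 14.6 = 10.9 DD/day.
Duration = 109 / 10.9 = 10.000 ≈ 10.0 days.

10.0 days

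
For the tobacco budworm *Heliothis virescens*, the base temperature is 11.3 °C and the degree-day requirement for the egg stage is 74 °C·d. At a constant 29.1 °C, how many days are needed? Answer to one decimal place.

Daily accumulation = 29.1 − 11.3 = 17.8 DD/day.
Duration = 74 / 17.8 = 4.157 ≈ 4.2 days.

4.2 days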